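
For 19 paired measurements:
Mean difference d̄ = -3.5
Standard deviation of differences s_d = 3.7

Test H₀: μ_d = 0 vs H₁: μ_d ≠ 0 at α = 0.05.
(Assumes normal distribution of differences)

Answer: t = -4.1235, reject H₀

Derivation:
df = n - 1 = 18
SE = s_d/√n = 3.7/√19 = 0.8488
t = d̄/SE = -3.5/0.8488 = -4.1235
Critical value: t_{0.025,18} = ±2.101
p-value ≈ 0.0006
Decision: reject H₀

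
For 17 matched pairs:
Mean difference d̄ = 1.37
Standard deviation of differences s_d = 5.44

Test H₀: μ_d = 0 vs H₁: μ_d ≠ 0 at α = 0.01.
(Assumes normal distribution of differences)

Answer: t = 1.0384, fail to reject H₀

Derivation:
df = n - 1 = 16
SE = s_d/√n = 5.44/√17 = 1.3194
t = d̄/SE = 1.37/1.3194 = 1.0384
Critical value: t_{0.005,16} = ±2.921
p-value ≈ 0.3145
Decision: fail to reject H₀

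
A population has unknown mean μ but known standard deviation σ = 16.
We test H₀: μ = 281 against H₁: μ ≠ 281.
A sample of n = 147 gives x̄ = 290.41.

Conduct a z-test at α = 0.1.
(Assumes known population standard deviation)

Answer: z = 7.1304, reject H₀

Derivation:
Standard error: SE = σ/√n = 16/√147 = 1.3197
z-statistic: z = (x̄ - μ₀)/SE = (290.41 - 281)/1.3197 = 7.1304
Critical value: ±1.645
p-value < 0.0001
Decision: reject H₀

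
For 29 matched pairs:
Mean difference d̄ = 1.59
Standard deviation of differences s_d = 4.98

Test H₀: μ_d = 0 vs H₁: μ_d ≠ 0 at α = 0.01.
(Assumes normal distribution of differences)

df = n - 1 = 28
SE = s_d/√n = 4.98/√29 = 0.9248
t = d̄/SE = 1.59/0.9248 = 1.7193
Critical value: t_{0.005,28} = ±2.763
p-value ≈ 0.0966
Decision: fail to reject H₀

Answer: t = 1.7193, fail to reject H₀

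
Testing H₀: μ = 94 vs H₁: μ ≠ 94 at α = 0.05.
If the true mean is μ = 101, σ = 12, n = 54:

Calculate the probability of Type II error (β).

SE = σ/√n = 12/√54 = 1.6330
Critical values: μ₀ ± z_0.025×SE = 94 ± 1.960×1.6330
Acceptance region: (90.7993, 97.2007)
Under H₁ (μ = 101): z_high = (97.2007 - 101)/1.6330 = -2.3266, z_low = (90.7993 - 101)/1.6330 = -6.2466
β = P(not reject | H₁) = Φ(-2.3266) - Φ(-6.2466) ≈ 0.0100

Answer: β ≈ 0.0100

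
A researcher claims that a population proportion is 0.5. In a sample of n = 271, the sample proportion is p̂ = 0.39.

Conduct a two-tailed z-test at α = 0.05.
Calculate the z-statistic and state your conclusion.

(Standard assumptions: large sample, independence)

Answer: z = -3.6216, reject H₀

Derivation:
H₀: p = 0.5, H₁: p ≠ 0.5
Standard error: SE = √(p₀(1-p₀)/n) = √(0.5×0.5/271) = 0.030373
z-statistic: z = (p̂ - p₀)/SE = (0.39 - 0.5)/0.030373 = -3.6216
Critical value: z_0.025 = ±1.960
p-value = 0.0003
Decision: reject H₀ at α = 0.05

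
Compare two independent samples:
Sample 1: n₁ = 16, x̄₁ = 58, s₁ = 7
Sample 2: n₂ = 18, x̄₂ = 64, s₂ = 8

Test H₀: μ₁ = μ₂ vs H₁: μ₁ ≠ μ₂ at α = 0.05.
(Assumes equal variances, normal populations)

Pooled variance: s²_p = [15×7² + 17×8²]/(32) = 56.9688
s_p = 7.5478
SE = s_p×√(1/n₁ + 1/n₂) = 7.5478×√(1/16 + 1/18) = 2.5934
t = (x̄₁ - x̄₂)/SE = (58 - 64)/2.5934 = -2.3136
df = 32, t-critical = ±2.037
Decision: reject H₀

Answer: t = -2.3136, reject H₀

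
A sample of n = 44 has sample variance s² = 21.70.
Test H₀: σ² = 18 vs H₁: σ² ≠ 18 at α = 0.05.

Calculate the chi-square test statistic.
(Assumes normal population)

Answer: χ² = 51.8389, fail to reject H₀

Derivation:
df = n - 1 = 43
χ² = (n-1)s²/σ₀² = 43×21.70/18 = 51.8389
Critical values: χ²_{0.975,43} = 26.785, χ²_{0.025,43} = 62.990
Rejection region: χ² < 26.785 or χ² > 62.990
Decision: fail to reject H₀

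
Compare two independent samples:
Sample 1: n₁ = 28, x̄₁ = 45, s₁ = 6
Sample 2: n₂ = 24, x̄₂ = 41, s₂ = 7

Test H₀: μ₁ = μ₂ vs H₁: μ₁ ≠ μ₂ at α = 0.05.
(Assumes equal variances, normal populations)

Answer: t = 2.2194, reject H₀

Derivation:
Pooled variance: s²_p = [27×6² + 23×7²]/(50) = 41.9800
s_p = 6.4792
SE = s_p×√(1/n₁ + 1/n₂) = 6.4792×√(1/28 + 1/24) = 1.8023
t = (x̄₁ - x̄₂)/SE = (45 - 41)/1.8023 = 2.2194
df = 50, t-critical = ±2.009
Decision: reject H₀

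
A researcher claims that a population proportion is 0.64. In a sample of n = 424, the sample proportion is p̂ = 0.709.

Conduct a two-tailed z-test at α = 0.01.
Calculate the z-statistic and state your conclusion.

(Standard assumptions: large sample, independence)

Answer: z = 2.9600, reject H₀

Derivation:
H₀: p = 0.64, H₁: p ≠ 0.64
Standard error: SE = √(p₀(1-p₀)/n) = √(0.64×0.36/424) = 0.023311
z-statistic: z = (p̂ - p₀)/SE = (0.709 - 0.64)/0.023311 = 2.9600
Critical value: z_0.005 = ±2.576
p-value = 0.0031
Decision: reject H₀ at α = 0.01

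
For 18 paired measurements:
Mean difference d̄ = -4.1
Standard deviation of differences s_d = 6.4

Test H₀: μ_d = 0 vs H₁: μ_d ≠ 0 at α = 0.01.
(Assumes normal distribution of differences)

df = n - 1 = 17
SE = s_d/√n = 6.4/√18 = 1.5085
t = d̄/SE = -4.1/1.5085 = -2.7179
Critical value: t_{0.005,17} = ±2.898
p-value ≈ 0.0146
Decision: fail to reject H₀

Answer: t = -2.7179, fail to reject H₀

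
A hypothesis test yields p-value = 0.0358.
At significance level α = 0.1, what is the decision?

Answer: reject H₀

Derivation:
Compare p-value to α:
0.0358 < 0.1
Decision: reject H₀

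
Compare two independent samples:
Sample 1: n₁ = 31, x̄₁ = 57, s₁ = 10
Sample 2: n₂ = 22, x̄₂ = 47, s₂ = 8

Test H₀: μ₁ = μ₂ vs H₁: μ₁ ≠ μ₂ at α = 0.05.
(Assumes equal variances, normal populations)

Pooled variance: s²_p = [30×10² + 21×8²]/(51) = 85.1765
s_p = 9.2291
SE = s_p×√(1/n₁ + 1/n₂) = 9.2291×√(1/31 + 1/22) = 2.5728
t = (x̄₁ - x̄₂)/SE = (57 - 47)/2.5728 = 3.8868
df = 51, t-critical = ±2.008
Decision: reject H₀

Answer: t = 3.8868, reject H₀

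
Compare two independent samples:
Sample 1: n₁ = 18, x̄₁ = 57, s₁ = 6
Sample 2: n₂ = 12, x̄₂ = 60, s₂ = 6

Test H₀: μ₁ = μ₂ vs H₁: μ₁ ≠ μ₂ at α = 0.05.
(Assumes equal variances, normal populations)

Pooled variance: s²_p = [17×6² + 11×6²]/(28) = 36.0000
s_p = 6.0000
SE = s_p×√(1/n₁ + 1/n₂) = 6.0000×√(1/18 + 1/12) = 2.2361
t = (x̄₁ - x̄₂)/SE = (57 - 60)/2.2361 = -1.3416
df = 28, t-critical = ±2.048
Decision: fail to reject H₀

Answer: t = -1.3416, fail to reject H₀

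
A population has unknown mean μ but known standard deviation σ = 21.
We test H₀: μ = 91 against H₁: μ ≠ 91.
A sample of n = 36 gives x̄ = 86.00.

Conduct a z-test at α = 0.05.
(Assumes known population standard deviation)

Answer: z = -1.4286, fail to reject H₀

Derivation:
Standard error: SE = σ/√n = 21/√36 = 3.5000
z-statistic: z = (x̄ - μ₀)/SE = (86.00 - 91)/3.5000 = -1.4286
Critical value: ±1.960
p-value = 0.1531
Decision: fail to reject H₀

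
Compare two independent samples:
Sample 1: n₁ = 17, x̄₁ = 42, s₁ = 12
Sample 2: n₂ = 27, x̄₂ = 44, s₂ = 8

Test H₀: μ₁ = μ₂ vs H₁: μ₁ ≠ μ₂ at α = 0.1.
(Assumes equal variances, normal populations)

Answer: t = -0.6646, fail to reject H₀

Derivation:
Pooled variance: s²_p = [16×12² + 26×8²]/(42) = 94.4762
s_p = 9.7199
SE = s_p×√(1/n₁ + 1/n₂) = 9.7199×√(1/17 + 1/27) = 3.0094
t = (x̄₁ - x̄₂)/SE = (42 - 44)/3.0094 = -0.6646
df = 42, t-critical = ±1.682
Decision: fail to reject H₀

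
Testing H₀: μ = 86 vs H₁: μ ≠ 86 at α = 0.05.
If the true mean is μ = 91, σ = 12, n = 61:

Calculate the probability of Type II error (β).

Answer: β ≈ 0.0978

Derivation:
SE = σ/√n = 12/√61 = 1.5364
Critical values: μ₀ ± z_0.025×SE = 86 ± 1.960×1.5364
Acceptance region: (82.9887, 89.0113)
Under H₁ (μ = 91): z_high = (89.0113 - 91)/1.5364 = -1.2944, z_low = (82.9887 - 91)/1.5364 = -5.2143
β = P(not reject | H₁) = Φ(-1.2944) - Φ(-5.2143) ≈ 0.0978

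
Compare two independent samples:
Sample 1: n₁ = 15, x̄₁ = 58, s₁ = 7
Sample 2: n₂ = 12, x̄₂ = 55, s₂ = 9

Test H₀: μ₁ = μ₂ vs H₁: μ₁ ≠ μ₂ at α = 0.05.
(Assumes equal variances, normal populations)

Pooled variance: s²_p = [14×7² + 11×9²]/(25) = 63.0800
s_p = 7.9423
SE = s_p×√(1/n₁ + 1/n₂) = 7.9423×√(1/15 + 1/12) = 3.0760
t = (x̄₁ - x̄₂)/SE = (58 - 55)/3.0760 = 0.9753
df = 25, t-critical = ±2.060
Decision: fail to reject H₀

Answer: t = 0.9753, fail to reject H₀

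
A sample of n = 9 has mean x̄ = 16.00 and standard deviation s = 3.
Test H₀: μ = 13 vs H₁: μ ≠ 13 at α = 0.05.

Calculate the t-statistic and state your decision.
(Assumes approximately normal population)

Answer: t = 3.0000, reject H₀

Derivation:
df = n - 1 = 8
SE = s/√n = 3/√9 = 1.0000
t = (x̄ - μ₀)/SE = (16.00 - 13)/1.0000 = 3.0000
Critical value: t_{0.025,8} = ±2.306
p-value ≈ 0.0171
Decision: reject H₀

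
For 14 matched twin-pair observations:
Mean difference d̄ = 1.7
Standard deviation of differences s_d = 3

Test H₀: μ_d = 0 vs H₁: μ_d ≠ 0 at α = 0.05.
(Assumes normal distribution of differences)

Answer: t = 2.1202, fail to reject H₀

Derivation:
df = n - 1 = 13
SE = s_d/√n = 3/√14 = 0.8018
t = d̄/SE = 1.7/0.8018 = 2.1202
Critical value: t_{0.025,13} = ±2.160
p-value ≈ 0.0538
Decision: fail to reject H₀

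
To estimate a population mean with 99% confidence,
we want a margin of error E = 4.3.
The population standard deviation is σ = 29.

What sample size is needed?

Answer: n = 302

Derivation:
z_0.005 = 2.576
n = (z×σ/E)² = (2.576×29/4.3)²
n = 301.8219
Round up: n = 302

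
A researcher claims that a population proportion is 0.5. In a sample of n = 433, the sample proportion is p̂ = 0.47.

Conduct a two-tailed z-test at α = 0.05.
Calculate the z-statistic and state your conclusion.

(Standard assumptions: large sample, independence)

H₀: p = 0.5, H₁: p ≠ 0.5
Standard error: SE = √(p₀(1-p₀)/n) = √(0.5×0.5/433) = 0.024028
z-statistic: z = (p̂ - p₀)/SE = (0.47 - 0.5)/0.024028 = -1.2485
Critical value: z_0.025 = ±1.960
p-value = 0.2118
Decision: fail to reject H₀ at α = 0.05

Answer: z = -1.2485, fail to reject H₀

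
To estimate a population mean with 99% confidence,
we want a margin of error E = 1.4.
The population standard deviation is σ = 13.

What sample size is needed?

Answer: n = 573

Derivation:
z_0.005 = 2.576
n = (z×σ/E)² = (2.576×13/1.4)²
n = 572.1664
Round up: n = 573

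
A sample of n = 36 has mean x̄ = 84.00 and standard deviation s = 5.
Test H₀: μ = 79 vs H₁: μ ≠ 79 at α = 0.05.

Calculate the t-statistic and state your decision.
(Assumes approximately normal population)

df = n - 1 = 35
SE = s/√n = 5/√36 = 0.8333
t = (x̄ - μ₀)/SE = (84.00 - 79)/0.8333 = 6.0002
Critical value: t_{0.025,35} = ±2.030
p-value < 0.0001
Decision: reject H₀

Answer: t = 6.0002, reject H₀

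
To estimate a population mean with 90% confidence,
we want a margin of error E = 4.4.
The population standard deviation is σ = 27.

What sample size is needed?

z_0.05 = 1.645
n = (z×σ/E)² = (1.645×27/4.4)²
n = 101.8953
Round up: n = 102

Answer: n = 102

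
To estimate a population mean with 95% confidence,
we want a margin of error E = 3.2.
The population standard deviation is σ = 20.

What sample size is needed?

z_0.025 = 1.960
n = (z×σ/E)² = (1.960×20/3.2)²
n = 150.0625
Round up: n = 151

Answer: n = 151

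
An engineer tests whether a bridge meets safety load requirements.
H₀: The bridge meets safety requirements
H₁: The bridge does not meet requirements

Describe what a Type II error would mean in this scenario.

Type I error (α): Rejecting H₀ when H₀ is true
Type II error (β): Failing to reject H₀ when H₁ is true

Answer: Declaring an unsafe bridge to be safe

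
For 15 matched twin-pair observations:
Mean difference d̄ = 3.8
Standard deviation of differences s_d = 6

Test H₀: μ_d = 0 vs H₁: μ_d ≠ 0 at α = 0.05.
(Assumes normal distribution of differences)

df = n - 1 = 14
SE = s_d/√n = 6/√15 = 1.5492
t = d̄/SE = 3.8/1.5492 = 2.4529
Critical value: t_{0.025,14} = ±2.145
p-value ≈ 0.0279
Decision: reject H₀

Answer: t = 2.4529, reject H₀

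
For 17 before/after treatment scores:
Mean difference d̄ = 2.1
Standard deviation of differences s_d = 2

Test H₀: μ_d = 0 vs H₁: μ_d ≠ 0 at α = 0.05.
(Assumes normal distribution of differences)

Answer: t = 4.3290, reject H₀

Derivation:
df = n - 1 = 16
SE = s_d/√n = 2/√17 = 0.4851
t = d̄/SE = 2.1/0.4851 = 4.3290
Critical value: t_{0.025,16} = ±2.120
p-value ≈ 0.0005
Decision: reject H₀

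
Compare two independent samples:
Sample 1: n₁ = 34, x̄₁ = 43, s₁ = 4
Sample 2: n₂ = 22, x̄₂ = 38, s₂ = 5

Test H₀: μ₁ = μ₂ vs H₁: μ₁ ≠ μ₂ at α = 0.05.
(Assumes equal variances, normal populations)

Pooled variance: s²_p = [33×4² + 21×5²]/(54) = 19.5000
s_p = 4.4159
SE = s_p×√(1/n₁ + 1/n₂) = 4.4159×√(1/34 + 1/22) = 1.2083
t = (x̄₁ - x̄₂)/SE = (43 - 38)/1.2083 = 4.1380
df = 54, t-critical = ±2.005
Decision: reject H₀

Answer: t = 4.1380, reject H₀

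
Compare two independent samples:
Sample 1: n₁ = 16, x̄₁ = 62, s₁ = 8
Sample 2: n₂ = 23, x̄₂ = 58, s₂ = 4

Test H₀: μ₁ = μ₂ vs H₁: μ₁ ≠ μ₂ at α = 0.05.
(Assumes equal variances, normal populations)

Pooled variance: s²_p = [15×8² + 22×4²]/(37) = 35.4595
s_p = 5.9548
SE = s_p×√(1/n₁ + 1/n₂) = 5.9548×√(1/16 + 1/23) = 1.9385
t = (x̄₁ - x̄₂)/SE = (62 - 58)/1.9385 = 2.0635
df = 37, t-critical = ±2.026
Decision: reject H₀

Answer: t = 2.0635, reject H₀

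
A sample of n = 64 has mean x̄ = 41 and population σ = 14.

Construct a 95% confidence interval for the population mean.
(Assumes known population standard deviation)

Answer: (37.5700, 44.4300)

Derivation:
Confidence level: 95%, α = 0.05
z_0.025 = 1.960
SE = σ/√n = 14/√64 = 1.7500
Margin of error = 1.960 × 1.7500 = 3.4300
CI: x̄ ± margin = 41 ± 3.4300
CI: (37.5700, 44.4300)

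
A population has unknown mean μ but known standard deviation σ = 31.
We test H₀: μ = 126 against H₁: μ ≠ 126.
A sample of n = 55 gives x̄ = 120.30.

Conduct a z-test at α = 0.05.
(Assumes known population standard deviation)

Standard error: SE = σ/√n = 31/√55 = 4.1800
z-statistic: z = (x̄ - μ₀)/SE = (120.30 - 126)/4.1800 = -1.3636
Critical value: ±1.960
p-value = 0.1727
Decision: fail to reject H₀

Answer: z = -1.3636, fail to reject H₀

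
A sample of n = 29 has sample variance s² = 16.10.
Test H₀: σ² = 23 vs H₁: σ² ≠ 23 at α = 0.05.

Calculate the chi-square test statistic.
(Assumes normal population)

Answer: χ² = 19.6000, fail to reject H₀

Derivation:
df = n - 1 = 28
χ² = (n-1)s²/σ₀² = 28×16.10/23 = 19.6000
Critical values: χ²_{0.975,28} = 15.308, χ²_{0.025,28} = 44.461
Rejection region: χ² < 15.308 or χ² > 44.461
Decision: fail to reject H₀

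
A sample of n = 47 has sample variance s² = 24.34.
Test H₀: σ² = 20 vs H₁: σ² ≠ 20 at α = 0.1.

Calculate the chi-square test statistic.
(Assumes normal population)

df = n - 1 = 46
χ² = (n-1)s²/σ₀² = 46×24.34/20 = 55.9820
Critical values: χ²_{0.95,46} = 31.439, χ²_{0.05,46} = 62.830
Rejection region: χ² < 31.439 or χ² > 62.830
Decision: fail to reject H₀

Answer: χ² = 55.9820, fail to reject H₀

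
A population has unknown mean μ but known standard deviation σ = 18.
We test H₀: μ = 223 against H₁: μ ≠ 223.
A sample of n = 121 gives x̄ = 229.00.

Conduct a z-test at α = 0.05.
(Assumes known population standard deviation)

Answer: z = 3.6666, reject H₀

Derivation:
Standard error: SE = σ/√n = 18/√121 = 1.6364
z-statistic: z = (x̄ - μ₀)/SE = (229.00 - 223)/1.6364 = 3.6666
Critical value: ±1.960
p-value = 0.0002
Decision: reject H₀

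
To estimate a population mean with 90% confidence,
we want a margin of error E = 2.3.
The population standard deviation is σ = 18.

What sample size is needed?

Answer: n = 166

Derivation:
z_0.05 = 1.645
n = (z×σ/E)² = (1.645×18/2.3)²
n = 165.7376
Round up: n = 166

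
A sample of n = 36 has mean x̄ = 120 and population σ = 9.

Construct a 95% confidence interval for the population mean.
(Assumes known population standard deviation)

Confidence level: 95%, α = 0.05
z_0.025 = 1.960
SE = σ/√n = 9/√36 = 1.5000
Margin of error = 1.960 × 1.5000 = 2.9400
CI: x̄ ± margin = 120 ± 2.9400
CI: (117.0600, 122.9400)

Answer: (117.0600, 122.9400)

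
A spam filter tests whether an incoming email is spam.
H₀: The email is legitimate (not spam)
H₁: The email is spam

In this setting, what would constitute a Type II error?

Answer: Letting a spam email through to the inbox

Derivation:
Type I error (α): Rejecting H₀ when H₀ is true
Type II error (β): Failing to reject H₀ when H₁ is true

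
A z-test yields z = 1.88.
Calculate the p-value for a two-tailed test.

Answer: p-value ≈ 0.0601

Derivation:
For z = 1.88:
p = 2×P(Z > |1.88|) = 2×(1 - Φ(1.88)) = 0.0601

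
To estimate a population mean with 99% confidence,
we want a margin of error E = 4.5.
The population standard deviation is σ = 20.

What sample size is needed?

z_0.005 = 2.576
n = (z×σ/E)² = (2.576×20/4.5)²
n = 131.0771
Round up: n = 132

Answer: n = 132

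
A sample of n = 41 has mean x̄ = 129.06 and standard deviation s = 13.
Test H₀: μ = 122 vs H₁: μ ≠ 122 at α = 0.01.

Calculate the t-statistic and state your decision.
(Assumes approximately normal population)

Answer: t = 3.4773, reject H₀

Derivation:
df = n - 1 = 40
SE = s/√n = 13/√41 = 2.0303
t = (x̄ - μ₀)/SE = (129.06 - 122)/2.0303 = 3.4773
Critical value: t_{0.005,40} = ±2.704
p-value ≈ 0.0012
Decision: reject H₀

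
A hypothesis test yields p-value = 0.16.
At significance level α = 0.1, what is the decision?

Answer: fail to reject H₀

Derivation:
Compare p-value to α:
0.16 ≥ 0.1
Decision: fail to reject H₀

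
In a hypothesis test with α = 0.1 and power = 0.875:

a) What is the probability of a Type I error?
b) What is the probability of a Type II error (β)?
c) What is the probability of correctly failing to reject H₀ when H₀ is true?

a) Type I error probability = α = 0.1
b) Power = P(reject H₀ | H₁ true) = 1 - β = 0.875, so Type II error probability = β = 1 - Power = 0.125
c) P(fail to reject H₀ | H₀ true) = 1 - α = 0.9

Answer: a) 0.1, b) 0.125, c) 0.9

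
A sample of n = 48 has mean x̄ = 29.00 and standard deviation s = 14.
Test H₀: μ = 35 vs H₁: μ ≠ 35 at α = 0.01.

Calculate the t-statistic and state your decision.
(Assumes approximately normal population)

Answer: t = -2.9693, reject H₀

Derivation:
df = n - 1 = 47
SE = s/√n = 14/√48 = 2.0207
t = (x̄ - μ₀)/SE = (29.00 - 35)/2.0207 = -2.9693
Critical value: t_{0.005,47} = ±2.685
p-value ≈ 0.0047
Decision: reject H₀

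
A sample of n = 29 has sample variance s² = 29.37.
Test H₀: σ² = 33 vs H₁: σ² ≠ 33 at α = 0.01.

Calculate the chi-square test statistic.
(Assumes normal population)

df = n - 1 = 28
χ² = (n-1)s²/σ₀² = 28×29.37/33 = 24.9200
Critical values: χ²_{0.995,28} = 12.461, χ²_{0.005,28} = 50.993
Rejection region: χ² < 12.461 or χ² > 50.993
Decision: fail to reject H₀

Answer: χ² = 24.9200, fail to reject H₀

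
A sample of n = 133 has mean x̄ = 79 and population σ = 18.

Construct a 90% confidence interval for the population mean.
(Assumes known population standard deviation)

Answer: (76.4325, 81.5675)

Derivation:
Confidence level: 90%, α = 0.1
z_0.05 = 1.645
SE = σ/√n = 18/√133 = 1.5608
Margin of error = 1.645 × 1.5608 = 2.5675
CI: x̄ ± margin = 79 ± 2.5675
CI: (76.4325, 81.5675)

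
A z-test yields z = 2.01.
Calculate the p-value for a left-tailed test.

Answer: p-value ≈ 0.9778

Derivation:
For z = 2.01:
p = P(Z < 2.01) = Φ(2.01) = 0.9778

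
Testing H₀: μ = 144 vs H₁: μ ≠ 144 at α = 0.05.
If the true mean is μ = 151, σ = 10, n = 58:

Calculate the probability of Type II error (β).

Answer: β ≈ 0.0004

Derivation:
SE = σ/√n = 10/√58 = 1.3131
Critical values: μ₀ ± z_0.025×SE = 144 ± 1.960×1.3131
Acceptance region: (141.4263, 146.5737)
Under H₁ (μ = 151): z_high = (146.5737 - 151)/1.3131 = -3.3709, z_low = (141.4263 - 151)/1.3131 = -7.2909
β = P(not reject | H₁) = Φ(-3.3709) - Φ(-7.2909) ≈ 0.0004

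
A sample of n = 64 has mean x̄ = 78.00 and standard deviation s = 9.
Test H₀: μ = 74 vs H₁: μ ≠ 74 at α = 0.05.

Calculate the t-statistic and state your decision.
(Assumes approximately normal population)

Answer: t = 3.5556, reject H₀

Derivation:
df = n - 1 = 63
SE = s/√n = 9/√64 = 1.1250
t = (x̄ - μ₀)/SE = (78.00 - 74)/1.1250 = 3.5556
Critical value: t_{0.025,63} = ±1.998
p-value ≈ 0.0007
Decision: reject H₀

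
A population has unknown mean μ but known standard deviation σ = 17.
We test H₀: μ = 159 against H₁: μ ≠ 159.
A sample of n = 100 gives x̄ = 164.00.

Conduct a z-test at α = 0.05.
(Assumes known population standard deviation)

Standard error: SE = σ/√n = 17/√100 = 1.7000
z-statistic: z = (x̄ - μ₀)/SE = (164.00 - 159)/1.7000 = 2.9412
Critical value: ±1.960
p-value = 0.0033
Decision: reject H₀

Answer: z = 2.9412, reject H₀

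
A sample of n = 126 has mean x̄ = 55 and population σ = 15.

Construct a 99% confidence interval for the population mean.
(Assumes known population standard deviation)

Confidence level: 99%, α = 0.01
z_0.005 = 2.576
SE = σ/√n = 15/√126 = 1.3363
Margin of error = 2.576 × 1.3363 = 3.4423
CI: x̄ ± margin = 55 ± 3.4423
CI: (51.5577, 58.4423)

Answer: (51.5577, 58.4423)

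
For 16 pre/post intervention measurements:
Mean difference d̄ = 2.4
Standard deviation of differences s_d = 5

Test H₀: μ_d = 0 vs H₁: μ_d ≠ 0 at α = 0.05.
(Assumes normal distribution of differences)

df = n - 1 = 15
SE = s_d/√n = 5/√16 = 1.2500
t = d̄/SE = 2.4/1.2500 = 1.9200
Critical value: t_{0.025,15} = ±2.131
p-value ≈ 0.0741
Decision: fail to reject H₀

Answer: t = 1.9200, fail to reject H₀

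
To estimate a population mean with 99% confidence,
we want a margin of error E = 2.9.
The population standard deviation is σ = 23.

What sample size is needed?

z_0.005 = 2.576
n = (z×σ/E)² = (2.576×23/2.9)²
n = 417.3990
Round up: n = 418

Answer: n = 418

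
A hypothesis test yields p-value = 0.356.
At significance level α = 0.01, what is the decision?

Compare p-value to α:
0.356 ≥ 0.01
Decision: fail to reject H₀

Answer: fail to reject H₀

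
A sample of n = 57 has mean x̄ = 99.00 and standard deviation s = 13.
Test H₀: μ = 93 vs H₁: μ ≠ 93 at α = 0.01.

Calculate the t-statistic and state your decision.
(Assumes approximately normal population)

df = n - 1 = 56
SE = s/√n = 13/√57 = 1.7219
t = (x̄ - μ₀)/SE = (99.00 - 93)/1.7219 = 3.4845
Critical value: t_{0.005,56} = ±2.667
p-value ≈ 0.0010
Decision: reject H₀

Answer: t = 3.4845, reject H₀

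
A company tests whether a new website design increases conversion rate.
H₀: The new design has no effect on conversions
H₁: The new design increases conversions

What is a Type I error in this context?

Answer: Switching to a new design that doesn't actually help

Derivation:
Type I error (α): Rejecting H₀ when H₀ is true
Type II error (β): Failing to reject H₀ when H₁ is true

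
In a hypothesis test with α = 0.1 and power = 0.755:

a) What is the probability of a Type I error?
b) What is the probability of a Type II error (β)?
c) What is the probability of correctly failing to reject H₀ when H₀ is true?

a) Type I error probability = α = 0.1
b) Power = P(reject H₀ | H₁ true) = 1 - β = 0.755, so Type II error probability = β = 1 - Power = 0.245
c) P(fail to reject H₀ | H₀ true) = 1 - α = 0.9

Answer: a) 0.1, b) 0.245, c) 0.9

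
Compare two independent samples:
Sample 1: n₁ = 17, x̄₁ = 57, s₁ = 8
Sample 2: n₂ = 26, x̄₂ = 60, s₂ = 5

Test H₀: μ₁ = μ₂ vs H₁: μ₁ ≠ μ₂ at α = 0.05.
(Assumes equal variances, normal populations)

Answer: t = -1.5166, fail to reject H₀

Derivation:
Pooled variance: s²_p = [16×8² + 25×5²]/(41) = 40.2195
s_p = 6.3419
SE = s_p×√(1/n₁ + 1/n₂) = 6.3419×√(1/17 + 1/26) = 1.9781
t = (x̄₁ - x̄₂)/SE = (57 - 60)/1.9781 = -1.5166
df = 41, t-critical = ±2.020
Decision: fail to reject H₀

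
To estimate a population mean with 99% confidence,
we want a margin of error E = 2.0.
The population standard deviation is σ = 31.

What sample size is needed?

Answer: n = 1595

Derivation:
z_0.005 = 2.576
n = (z×σ/E)² = (2.576×31/2.0)²
n = 1594.2452
Round up: n = 1595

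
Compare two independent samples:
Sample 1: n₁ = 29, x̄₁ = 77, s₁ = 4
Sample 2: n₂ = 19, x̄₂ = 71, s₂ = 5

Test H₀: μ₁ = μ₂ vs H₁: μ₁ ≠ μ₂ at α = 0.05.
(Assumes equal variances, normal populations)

Answer: t = 4.6009, reject H₀

Derivation:
Pooled variance: s²_p = [28×4² + 18×5²]/(46) = 19.5217
s_p = 4.4183
SE = s_p×√(1/n₁ + 1/n₂) = 4.4183×√(1/29 + 1/19) = 1.3041
t = (x̄₁ - x̄₂)/SE = (77 - 71)/1.3041 = 4.6009
df = 46, t-critical = ±2.013
Decision: reject H₀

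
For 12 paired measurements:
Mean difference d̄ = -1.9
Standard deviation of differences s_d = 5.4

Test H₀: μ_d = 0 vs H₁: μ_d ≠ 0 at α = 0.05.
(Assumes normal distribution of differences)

df = n - 1 = 11
SE = s_d/√n = 5.4/√12 = 1.5588
t = d̄/SE = -1.9/1.5588 = -1.2189
Critical value: t_{0.025,11} = ±2.201
p-value ≈ 0.2484
Decision: fail to reject H₀

Answer: t = -1.2189, fail to reject H₀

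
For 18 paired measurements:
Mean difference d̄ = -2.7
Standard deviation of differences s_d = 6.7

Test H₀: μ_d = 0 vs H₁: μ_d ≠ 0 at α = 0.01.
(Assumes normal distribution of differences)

df = n - 1 = 17
SE = s_d/√n = 6.7/√18 = 1.5792
t = d̄/SE = -2.7/1.5792 = -1.7097
Critical value: t_{0.005,17} = ±2.898
p-value ≈ 0.1055
Decision: fail to reject H₀

Answer: t = -1.7097, fail to reject H₀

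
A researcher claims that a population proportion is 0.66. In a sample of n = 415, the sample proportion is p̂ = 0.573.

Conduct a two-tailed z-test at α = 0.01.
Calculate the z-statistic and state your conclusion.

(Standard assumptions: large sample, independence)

H₀: p = 0.66, H₁: p ≠ 0.66
Standard error: SE = √(p₀(1-p₀)/n) = √(0.66×0.34/415) = 0.023253
z-statistic: z = (p̂ - p₀)/SE = (0.573 - 0.66)/0.023253 = -3.7415
Critical value: z_0.005 = ±2.576
p-value = 0.0002
Decision: reject H₀ at α = 0.01

Answer: z = -3.7415, reject H₀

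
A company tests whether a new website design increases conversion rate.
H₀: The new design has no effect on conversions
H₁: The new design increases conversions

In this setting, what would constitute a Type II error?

A Type I error (probability α) occurs when we reject a true H₀.
A Type II error (probability β) occurs when we fail to reject a false H₀.

Answer: Keeping the old design when the new one would have increased conversions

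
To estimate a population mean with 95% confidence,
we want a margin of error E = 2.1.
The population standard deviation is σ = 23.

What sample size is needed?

z_0.025 = 1.960
n = (z×σ/E)² = (1.960×23/2.1)²
n = 460.8178
Round up: n = 461

Answer: n = 461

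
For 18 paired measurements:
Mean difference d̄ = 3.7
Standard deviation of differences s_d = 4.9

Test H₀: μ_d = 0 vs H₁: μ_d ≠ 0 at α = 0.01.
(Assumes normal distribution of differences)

Answer: t = 3.2037, reject H₀

Derivation:
df = n - 1 = 17
SE = s_d/√n = 4.9/√18 = 1.1549
t = d̄/SE = 3.7/1.1549 = 3.2037
Critical value: t_{0.005,17} = ±2.898
p-value ≈ 0.0052
Decision: reject H₀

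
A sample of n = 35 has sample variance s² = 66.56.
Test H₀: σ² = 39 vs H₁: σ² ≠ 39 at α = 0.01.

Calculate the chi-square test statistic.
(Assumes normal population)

df = n - 1 = 34
χ² = (n-1)s²/σ₀² = 34×66.56/39 = 58.0267
Critical values: χ²_{0.995,34} = 16.501, χ²_{0.005,34} = 58.964
Rejection region: χ² < 16.501 or χ² > 58.964
Decision: fail to reject H₀

Answer: χ² = 58.0267, fail to reject H₀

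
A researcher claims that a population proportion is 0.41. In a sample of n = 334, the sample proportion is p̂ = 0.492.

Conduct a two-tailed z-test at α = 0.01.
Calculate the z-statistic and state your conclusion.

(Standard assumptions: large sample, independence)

H₀: p = 0.41, H₁: p ≠ 0.41
Standard error: SE = √(p₀(1-p₀)/n) = √(0.41×0.59/334) = 0.026912
z-statistic: z = (p̂ - p₀)/SE = (0.492 - 0.41)/0.026912 = 3.0470
Critical value: z_0.005 = ±2.576
p-value = 0.0023
Decision: reject H₀ at α = 0.01

Answer: z = 3.0470, reject H₀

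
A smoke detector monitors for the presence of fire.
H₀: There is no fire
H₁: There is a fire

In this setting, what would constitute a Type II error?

Type I error: rejecting H₀ when it is actually true (false positive).
Type II error: failing to reject H₀ when H₁ is actually true (false negative).

Answer: The alarm fails to sound when there actually is a fire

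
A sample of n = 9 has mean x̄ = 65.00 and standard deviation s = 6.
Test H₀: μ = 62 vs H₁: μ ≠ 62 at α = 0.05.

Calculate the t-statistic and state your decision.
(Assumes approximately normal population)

Answer: t = 1.5000, fail to reject H₀

Derivation:
df = n - 1 = 8
SE = s/√n = 6/√9 = 2.0000
t = (x̄ - μ₀)/SE = (65.00 - 62)/2.0000 = 1.5000
Critical value: t_{0.025,8} = ±2.306
p-value ≈ 0.1720
Decision: fail to reject H₀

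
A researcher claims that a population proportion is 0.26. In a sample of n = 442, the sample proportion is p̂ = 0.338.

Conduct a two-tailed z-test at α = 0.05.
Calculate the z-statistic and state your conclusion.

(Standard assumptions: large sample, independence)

H₀: p = 0.26, H₁: p ≠ 0.26
Standard error: SE = √(p₀(1-p₀)/n) = √(0.26×0.74/442) = 0.020864
z-statistic: z = (p̂ - p₀)/SE = (0.338 - 0.26)/0.020864 = 3.7385
Critical value: z_0.025 = ±1.960
p-value = 0.0002
Decision: reject H₀ at α = 0.05

Answer: z = 3.7385, reject H₀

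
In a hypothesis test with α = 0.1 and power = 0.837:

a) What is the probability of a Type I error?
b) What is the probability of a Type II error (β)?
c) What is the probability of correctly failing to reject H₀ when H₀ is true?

a) Type I error probability = α = 0.1
b) Power = P(reject H₀ | H₁ true) = 1 - β = 0.837, so Type II error probability = β = 1 - Power = 0.163
c) P(fail to reject H₀ | H₀ true) = 1 - α = 0.9

Answer: a) 0.1, b) 0.163, c) 0.9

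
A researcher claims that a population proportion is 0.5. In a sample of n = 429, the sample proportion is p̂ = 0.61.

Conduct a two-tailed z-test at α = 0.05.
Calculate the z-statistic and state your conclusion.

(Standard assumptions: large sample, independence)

Answer: z = 4.5568, reject H₀

Derivation:
H₀: p = 0.5, H₁: p ≠ 0.5
Standard error: SE = √(p₀(1-p₀)/n) = √(0.5×0.5/429) = 0.024140
z-statistic: z = (p̂ - p₀)/SE = (0.61 - 0.5)/0.024140 = 4.5568
Critical value: z_0.025 = ±1.960
p-value < 0.0001
Decision: reject H₀ at α = 0.05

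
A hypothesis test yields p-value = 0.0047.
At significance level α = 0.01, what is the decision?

Answer: reject H₀

Derivation:
Compare p-value to α:
0.0047 < 0.01
Decision: reject H₀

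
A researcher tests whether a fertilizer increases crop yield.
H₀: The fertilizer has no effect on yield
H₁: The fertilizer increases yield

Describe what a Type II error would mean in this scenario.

Answer: Failing to recommend an effective fertilizer

Derivation:
A Type I error (probability α) occurs when we reject a true H₀.
A Type II error (probability β) occurs when we fail to reject a false H₀.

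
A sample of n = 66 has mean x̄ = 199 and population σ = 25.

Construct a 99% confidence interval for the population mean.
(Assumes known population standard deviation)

Confidence level: 99%, α = 0.01
z_0.005 = 2.576
SE = σ/√n = 25/√66 = 3.0773
Margin of error = 2.576 × 3.0773 = 7.9271
CI: x̄ ± margin = 199 ± 7.9271
CI: (191.0729, 206.9271)

Answer: (191.0729, 206.9271)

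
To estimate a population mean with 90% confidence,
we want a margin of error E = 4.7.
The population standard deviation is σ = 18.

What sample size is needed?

Answer: n = 40

Derivation:
z_0.05 = 1.645
n = (z×σ/E)² = (1.645×18/4.7)²
n = 39.6900
Round up: n = 40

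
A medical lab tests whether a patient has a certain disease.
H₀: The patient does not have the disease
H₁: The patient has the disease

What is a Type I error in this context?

Answer: Diagnosing a healthy patient as having the disease (false positive)

Derivation:
Type I error: rejecting H₀ when it is actually true (false positive).
Type II error: failing to reject H₀ when H₁ is actually true (false negative).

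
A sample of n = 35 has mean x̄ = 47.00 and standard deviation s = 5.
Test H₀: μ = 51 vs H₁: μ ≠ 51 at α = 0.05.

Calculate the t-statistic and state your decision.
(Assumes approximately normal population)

Answer: t = -4.7326, reject H₀

Derivation:
df = n - 1 = 34
SE = s/√n = 5/√35 = 0.8452
t = (x̄ - μ₀)/SE = (47.00 - 51)/0.8452 = -4.7326
Critical value: t_{0.025,34} = ±2.032
p-value < 0.0001
Decision: reject H₀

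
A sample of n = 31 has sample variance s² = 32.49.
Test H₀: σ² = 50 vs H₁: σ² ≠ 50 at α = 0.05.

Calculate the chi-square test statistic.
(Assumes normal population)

Answer: χ² = 19.4940, fail to reject H₀

Derivation:
df = n - 1 = 30
χ² = (n-1)s²/σ₀² = 30×32.49/50 = 19.4940
Critical values: χ²_{0.975,30} = 16.791, χ²_{0.025,30} = 46.979
Rejection region: χ² < 16.791 or χ² > 46.979
Decision: fail to reject H₀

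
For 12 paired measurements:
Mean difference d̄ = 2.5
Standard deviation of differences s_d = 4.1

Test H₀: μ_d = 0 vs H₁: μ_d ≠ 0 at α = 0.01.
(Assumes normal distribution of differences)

df = n - 1 = 11
SE = s_d/√n = 4.1/√12 = 1.1836
t = d̄/SE = 2.5/1.1836 = 2.1122
Critical value: t_{0.005,11} = ±3.106
p-value ≈ 0.0584
Decision: fail to reject H₀

Answer: t = 2.1122, fail to reject H₀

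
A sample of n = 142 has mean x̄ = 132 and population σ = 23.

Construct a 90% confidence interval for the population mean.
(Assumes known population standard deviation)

Confidence level: 90%, α = 0.1
z_0.05 = 1.645
SE = σ/√n = 23/√142 = 1.9301
Margin of error = 1.645 × 1.9301 = 3.1750
CI: x̄ ± margin = 132 ± 3.1750
CI: (128.8250, 135.1750)

Answer: (128.8250, 135.1750)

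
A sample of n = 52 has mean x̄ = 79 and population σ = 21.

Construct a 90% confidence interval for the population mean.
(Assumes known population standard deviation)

Confidence level: 90%, α = 0.1
z_0.05 = 1.645
SE = σ/√n = 21/√52 = 2.9122
Margin of error = 1.645 × 2.9122 = 4.7906
CI: x̄ ± margin = 79 ± 4.7906
CI: (74.2094, 83.7906)

Answer: (74.2094, 83.7906)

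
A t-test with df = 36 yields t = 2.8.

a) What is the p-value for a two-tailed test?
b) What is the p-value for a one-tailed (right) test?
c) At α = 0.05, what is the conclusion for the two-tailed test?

Answer: a) 0.0082, b) 0.0041, c) reject H₀

Derivation:
Using t-distribution with df = 36:
a) Two-tailed: p = 2×P(T > 2.8) = 0.0082
b) One-tailed: p = P(T > 2.8) = 0.0041
c) 0.0082 < 0.05, reject H₀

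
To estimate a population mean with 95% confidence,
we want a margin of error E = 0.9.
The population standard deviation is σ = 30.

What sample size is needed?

Answer: n = 4269

Derivation:
z_0.025 = 1.960
n = (z×σ/E)² = (1.960×30/0.9)²
n = 4268.4444
Round up: n = 4269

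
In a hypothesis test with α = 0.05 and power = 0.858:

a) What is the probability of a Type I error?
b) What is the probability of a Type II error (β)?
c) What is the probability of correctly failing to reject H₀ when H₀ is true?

a) Type I error probability = α = 0.05
b) Power = P(reject H₀ | H₁ true) = 1 - β = 0.858, so Type II error probability = β = 1 - Power = 0.142
c) P(fail to reject H₀ | H₀ true) = 1 - α = 0.95

Answer: a) 0.05, b) 0.142, c) 0.95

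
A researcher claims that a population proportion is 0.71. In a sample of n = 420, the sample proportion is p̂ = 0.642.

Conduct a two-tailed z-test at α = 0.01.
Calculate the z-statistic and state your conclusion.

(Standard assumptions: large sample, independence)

H₀: p = 0.71, H₁: p ≠ 0.71
Standard error: SE = √(p₀(1-p₀)/n) = √(0.71×0.29/420) = 0.022141
z-statistic: z = (p̂ - p₀)/SE = (0.642 - 0.71)/0.022141 = -3.0712
Critical value: z_0.005 = ±2.576
p-value = 0.0021
Decision: reject H₀ at α = 0.01

Answer: z = -3.0712, reject H₀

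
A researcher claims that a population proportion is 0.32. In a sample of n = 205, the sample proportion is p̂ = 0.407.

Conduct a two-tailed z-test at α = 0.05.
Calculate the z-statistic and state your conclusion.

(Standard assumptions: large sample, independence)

H₀: p = 0.32, H₁: p ≠ 0.32
Standard error: SE = √(p₀(1-p₀)/n) = √(0.32×0.68/205) = 0.032580
z-statistic: z = (p̂ - p₀)/SE = (0.407 - 0.32)/0.032580 = 2.6703
Critical value: z_0.025 = ±1.960
p-value = 0.0076
Decision: reject H₀ at α = 0.05

Answer: z = 2.6703, reject H₀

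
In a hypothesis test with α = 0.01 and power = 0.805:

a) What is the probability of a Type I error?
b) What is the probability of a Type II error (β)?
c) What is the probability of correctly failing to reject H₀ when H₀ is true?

Answer: a) 0.01, b) 0.195, c) 0.99

Derivation:
a) Type I error probability = α = 0.01
b) Power = P(reject H₀ | H₁ true) = 1 - β = 0.805, so Type II error probability = β = 1 - Power = 0.195
c) P(fail to reject H₀ | H₀ true) = 1 - α = 0.99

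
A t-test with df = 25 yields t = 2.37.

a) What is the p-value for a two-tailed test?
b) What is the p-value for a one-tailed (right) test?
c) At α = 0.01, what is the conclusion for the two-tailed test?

Using t-distribution with df = 25:
a) Two-tailed: p = 2×P(T > 2.37) = 0.0258
b) One-tailed: p = P(T > 2.37) = 0.0129
c) 0.0258 ≥ 0.01, fail to reject H₀

Answer: a) 0.0258, b) 0.0129, c) fail to reject H₀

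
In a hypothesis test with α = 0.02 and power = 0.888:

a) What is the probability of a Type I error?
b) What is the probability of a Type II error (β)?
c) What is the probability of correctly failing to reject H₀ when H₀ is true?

Answer: a) 0.02, b) 0.112, c) 0.98

Derivation:
a) Type I error probability = α = 0.02
b) Power = P(reject H₀ | H₁ true) = 1 - β = 0.888, so Type II error probability = β = 1 - Power = 0.112
c) P(fail to reject H₀ | H₀ true) = 1 - α = 0.98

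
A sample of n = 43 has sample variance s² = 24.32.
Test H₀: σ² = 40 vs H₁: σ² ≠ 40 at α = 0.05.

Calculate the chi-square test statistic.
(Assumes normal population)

df = n - 1 = 42
χ² = (n-1)s²/σ₀² = 42×24.32/40 = 25.5360
Critical values: χ²_{0.975,42} = 25.999, χ²_{0.025,42} = 61.777
Rejection region: χ² < 25.999 or χ² > 61.777
Decision: reject H₀

Answer: χ² = 25.5360, reject H₀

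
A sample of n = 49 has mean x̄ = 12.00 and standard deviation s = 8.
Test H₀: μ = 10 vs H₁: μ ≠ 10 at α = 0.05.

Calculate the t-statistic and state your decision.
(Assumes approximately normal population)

Answer: t = 1.7499, fail to reject H₀

Derivation:
df = n - 1 = 48
SE = s/√n = 8/√49 = 1.1429
t = (x̄ - μ₀)/SE = (12.00 - 10)/1.1429 = 1.7499
Critical value: t_{0.025,48} = ±2.011
p-value ≈ 0.0865
Decision: fail to reject H₀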